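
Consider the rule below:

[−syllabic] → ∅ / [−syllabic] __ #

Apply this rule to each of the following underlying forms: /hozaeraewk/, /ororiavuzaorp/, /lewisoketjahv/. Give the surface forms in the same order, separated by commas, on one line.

/hozaeraewk/: /k/ is the second consonant of a word-final cluster /wk/, so it deletes. → [hozaeraew].
/ororiavuzaorp/: /p/ is the second consonant of a word-final cluster /rp/, so it deletes. → [ororiavuzaor].
/lewisoketjahv/: /v/ is the second consonant of a word-final cluster /hv/, so it deletes. → [lewisoketjah].

hozaeraew, ororiavuzaor, lewisoketjah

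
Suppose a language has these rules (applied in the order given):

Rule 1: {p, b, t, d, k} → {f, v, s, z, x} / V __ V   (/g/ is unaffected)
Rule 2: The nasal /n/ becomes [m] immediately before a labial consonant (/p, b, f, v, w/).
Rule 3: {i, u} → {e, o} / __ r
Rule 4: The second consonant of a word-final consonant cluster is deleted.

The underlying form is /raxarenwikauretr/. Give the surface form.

Rule 1 (intervocalic spirantization): /k/ is a stop between vowels /i/ and /a/, so it spirantizes to the fricative [x]. /raxarenwikauretr/ → raxarenwixauretr.
Rule 2 (nasal place assimilation): /n/ precedes the labial consonant /w/, so it assimilates in place to [m]. /raxarenwixauretr/ → raxaremwixauretr.
Rule 3 (pre-rhotic lowering): /u/ is a high vowel immediately before /r/, so it lowers to [o]. /raxaremwixauretr/ → raxaremwixaoretr.
Rule 4 (final cluster simplification): /r/ is the second consonant of a word-final cluster /tr/, so it deletes. /raxaremwixaoretr/ → raxaremwixaoret.

raxaremwixaoret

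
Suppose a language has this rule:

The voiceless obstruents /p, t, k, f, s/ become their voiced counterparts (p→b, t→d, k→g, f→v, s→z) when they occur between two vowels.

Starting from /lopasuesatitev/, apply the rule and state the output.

/p/ is a voiceless obstruent between vowels /o/ and /a/, so it voices to [b].
/s/ is a voiceless obstruent between vowels /a/ and /u/, so it voices to [z].
/s/ is a voiceless obstruent between vowels /e/ and /a/, so it voices to [z].
/t/ is a voiceless obstruent between vowels /a/ and /i/, so it voices to [d].
/t/ is a voiceless obstruent between vowels /i/ and /e/, so it voices to [d].
Surface form: [lobazuezadidev].

lobazuezadidev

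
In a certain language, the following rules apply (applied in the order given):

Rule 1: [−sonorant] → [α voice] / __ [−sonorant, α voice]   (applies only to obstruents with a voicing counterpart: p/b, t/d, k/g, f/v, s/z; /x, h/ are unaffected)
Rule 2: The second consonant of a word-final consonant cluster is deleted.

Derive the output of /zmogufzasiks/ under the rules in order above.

zmoguvzasik

Rule 1 (regressive voicing assimilation): /f/ precedes the voiced obstruent /z/, so it voices to [v] by assimilation. /zmogufzasiks/ → zmoguvzasiks.
Rule 2 (final cluster simplification): /s/ is the second consonant of a word-final cluster /ks/, so it deletes. /zmoguvzasiks/ → zmoguvzasik.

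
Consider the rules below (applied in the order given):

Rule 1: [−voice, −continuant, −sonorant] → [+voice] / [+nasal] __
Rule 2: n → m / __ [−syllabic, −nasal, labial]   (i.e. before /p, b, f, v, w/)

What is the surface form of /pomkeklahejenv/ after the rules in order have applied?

Rule 1 (post-nasal voicing): /k/ is a voiceless stop immediately after the nasal /m/, so it voices to [g]. /pomkeklahejenv/ → pomgeklahejenv.
Rule 2 (nasal place assimilation): /n/ precedes the labial consonant /v/, so it assimilates in place to [m]. /pomgeklahejenv/ → pomgeklahejemv.

pomgeklahejemv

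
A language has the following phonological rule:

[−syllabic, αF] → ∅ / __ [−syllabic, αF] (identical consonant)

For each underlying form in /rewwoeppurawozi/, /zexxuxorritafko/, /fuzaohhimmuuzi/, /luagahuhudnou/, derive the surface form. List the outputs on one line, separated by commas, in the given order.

/rewwoeppurawozi/: /ww/ is a geminate; the first /w/ deletes. /pp/ is a geminate; the first /p/ deletes. → [rewoepurawozi].
/zexxuxorritafko/: /xx/ is a geminate; the first /x/ deletes. /rr/ is a geminate; the first /r/ deletes. → [zexuxoritafko].
/fuzaohhimmuuzi/: /hh/ is a geminate; the first /h/ deletes. /mm/ is a geminate; the first /m/ deletes. → [fuzaohimuuzi].
/luagahuhudnou/: the rule's environment is not met; surfaces unchanged as [luagahuhudnou].

rewoepurawozi, zexuxoritafko, fuzaohimuuzi, luagahuhudnou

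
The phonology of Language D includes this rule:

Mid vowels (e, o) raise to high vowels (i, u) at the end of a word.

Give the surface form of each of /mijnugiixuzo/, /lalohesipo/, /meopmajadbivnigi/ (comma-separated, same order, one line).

/mijnugiixuzo/: /o/ is a mid vowel in word-final position, so it raises to [u]. → [mijnugiixuzu].
/lalohesipo/: /o/ is a mid vowel in word-final position, so it raises to [u]. → [lalohesipu].
/meopmajadbivnigi/: the rule's environment is not met; surfaces unchanged as [meopmajadbivnigi].

mijnugiixuzu, lalohesipu, meopmajadbivnigi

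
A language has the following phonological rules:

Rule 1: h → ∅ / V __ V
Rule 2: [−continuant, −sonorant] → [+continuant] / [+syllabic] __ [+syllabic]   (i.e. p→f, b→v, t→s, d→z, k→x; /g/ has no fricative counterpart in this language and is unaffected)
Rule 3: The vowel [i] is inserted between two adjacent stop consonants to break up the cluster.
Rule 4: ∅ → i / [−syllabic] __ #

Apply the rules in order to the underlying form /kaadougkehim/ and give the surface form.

kaazougikeimi

Rule 1 (intervocalic h-deletion): /h/ occurs between vowels /e/ and /i/, so it deletes. /kaadougkehim/ → kaadougkeim.
Rule 2 (intervocalic spirantization): /d/ is a stop between vowels /a/ and /o/, so it spirantizes to the fricative [z]. /kaadougkeim/ → kaazougkeim.
Rule 3 (stop-cluster i-epenthesis): /g/ and /k/ form a stop–stop cluster, so [i] is inserted between them. /kaazougkeim/ → kaazougikeim.
Rule 4 (final i-epenthesis): the form ends in the consonant /m/, so [i] is inserted word-finally. /kaazougikeim/ → kaazougikeimi.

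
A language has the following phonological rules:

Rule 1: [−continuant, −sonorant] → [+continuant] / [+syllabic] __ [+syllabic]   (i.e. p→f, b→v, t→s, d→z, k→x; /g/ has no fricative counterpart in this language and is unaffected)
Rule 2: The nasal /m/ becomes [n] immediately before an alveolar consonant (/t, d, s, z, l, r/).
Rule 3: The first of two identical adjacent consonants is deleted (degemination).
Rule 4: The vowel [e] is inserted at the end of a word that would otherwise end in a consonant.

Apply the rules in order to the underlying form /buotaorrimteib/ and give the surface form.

Rule 1 (intervocalic spirantization): /t/ is a stop between vowels /o/ and /a/, so it spirantizes to the fricative [s]. /buotaorrimteib/ → buosaorrimteib.
Rule 2 (nasal place assimilation): /m/ precedes the alveolar consonant /t/, so it assimilates in place to [n]. /buosaorrimteib/ → buosaorrinteib.
Rule 3 (degemination): /rr/ is a geminate; the first /r/ deletes. /buosaorrinteib/ → buosaorinteib.
Rule 4 (final e-epenthesis): the form ends in the consonant /b/, so [e] is inserted word-finally. /buosaorinteib/ → buosaorinteibe.

buosaorinteibe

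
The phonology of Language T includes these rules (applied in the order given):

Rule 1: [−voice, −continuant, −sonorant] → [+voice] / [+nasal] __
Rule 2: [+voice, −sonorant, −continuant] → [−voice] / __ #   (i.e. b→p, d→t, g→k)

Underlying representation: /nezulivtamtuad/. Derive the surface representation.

Rule 1 (post-nasal voicing): /t/ is a voiceless stop immediately after the nasal /m/, so it voices to [d]. /nezulivtamtuad/ → nezulivtamduad.
Rule 2 (final devoicing): /d/ is a voiced stop in word-final position, so it devoices to [t]. /nezulivtamduad/ → nezulivtamduat.

nezulivtamduat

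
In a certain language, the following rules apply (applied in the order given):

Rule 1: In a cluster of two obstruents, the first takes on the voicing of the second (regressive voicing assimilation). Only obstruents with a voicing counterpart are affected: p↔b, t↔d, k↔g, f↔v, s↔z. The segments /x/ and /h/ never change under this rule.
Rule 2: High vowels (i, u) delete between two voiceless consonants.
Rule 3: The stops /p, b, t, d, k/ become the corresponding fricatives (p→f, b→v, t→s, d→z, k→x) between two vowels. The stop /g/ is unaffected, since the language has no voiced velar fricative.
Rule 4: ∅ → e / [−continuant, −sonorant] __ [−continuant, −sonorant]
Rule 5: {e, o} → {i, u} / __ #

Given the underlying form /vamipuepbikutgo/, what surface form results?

vamifuebebixudegu

Rule 1 (regressive voicing assimilation): /p/ precedes the voiced obstruent /b/, so it voices to [b] by assimilation. /t/ precedes the voiced obstruent /g/, so it voices to [d] by assimilation. /vamipuepbikutgo/ → vamipuebbikudgo.
Rule 2 (high vowel syncope): no segment meets the environment; /vamipuebbikudgo/ is unchanged.
Rule 3 (intervocalic spirantization): /p/ is a stop between vowels /i/ and /u/, so it spirantizes to the fricative [f]. /k/ is a stop between vowels /i/ and /u/, so it spirantizes to the fricative [x]. /vamipuebbikudgo/ → vamifuebbixudgo.
Rule 4 (stop-cluster e-epenthesis): /b/ and /b/ form a stop–stop cluster, so [e] is inserted between them. /d/ and /g/ form a stop–stop cluster, so [e] is inserted between them. /vamifuebbixudgo/ → vamifuebebixudego.
Rule 5 (final vowel raising): /o/ is a mid vowel in word-final position, so it raises to [u]. /vamifuebebixudego/ → vamifuebebixudegu.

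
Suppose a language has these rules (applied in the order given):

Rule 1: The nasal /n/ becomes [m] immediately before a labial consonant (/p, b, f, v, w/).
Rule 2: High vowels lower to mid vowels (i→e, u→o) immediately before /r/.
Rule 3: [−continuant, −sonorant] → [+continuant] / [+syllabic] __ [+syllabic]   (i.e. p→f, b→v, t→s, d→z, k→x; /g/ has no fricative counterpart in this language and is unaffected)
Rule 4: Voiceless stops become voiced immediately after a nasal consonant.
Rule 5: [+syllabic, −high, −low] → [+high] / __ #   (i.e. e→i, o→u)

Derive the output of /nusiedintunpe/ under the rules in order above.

nusiezindumbi

Rule 1 (nasal place assimilation): /n/ precedes the labial consonant /p/, so it assimilates in place to [m]. /nusiedintunpe/ → nusiedintumpe.
Rule 2 (pre-rhotic lowering): no segment meets the environment; /nusiedintumpe/ is unchanged.
Rule 3 (intervocalic spirantization): /d/ is a stop between vowels /e/ and /i/, so it spirantizes to the fricative [z]. /nusiedintumpe/ → nusiezintumpe.
Rule 4 (post-nasal voicing): /t/ is a voiceless stop immediately after the nasal /n/, so it voices to [d]. /p/ is a voiceless stop immediately after the nasal /m/, so it voices to [b]. /nusiezintumpe/ → nusiezindumbe.
Rule 5 (final vowel raising): /e/ is a mid vowel in word-final position, so it raises to [i]. /nusiezindumbe/ → nusiezindumbi.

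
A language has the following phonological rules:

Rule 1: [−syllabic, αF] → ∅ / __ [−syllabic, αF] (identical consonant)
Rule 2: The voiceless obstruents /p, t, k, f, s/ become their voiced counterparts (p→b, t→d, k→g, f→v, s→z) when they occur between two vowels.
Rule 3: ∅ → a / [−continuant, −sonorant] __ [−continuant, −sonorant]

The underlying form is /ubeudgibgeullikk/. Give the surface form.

Rule 1 (degemination): /ll/ is a geminate; the first /l/ deletes. /kk/ is a geminate; the first /k/ deletes. /ubeudgibgeullikk/ → ubeudgibgeulik.
Rule 2 (intervocalic voicing): no segment meets the environment; /ubeudgibgeulik/ is unchanged.
Rule 3 (stop-cluster a-epenthesis): /d/ and /g/ form a stop–stop cluster, so [a] is inserted between them. /b/ and /g/ form a stop–stop cluster, so [a] is inserted between them. /ubeudgibgeulik/ → ubeudagibageulik.

ubeudagibageulik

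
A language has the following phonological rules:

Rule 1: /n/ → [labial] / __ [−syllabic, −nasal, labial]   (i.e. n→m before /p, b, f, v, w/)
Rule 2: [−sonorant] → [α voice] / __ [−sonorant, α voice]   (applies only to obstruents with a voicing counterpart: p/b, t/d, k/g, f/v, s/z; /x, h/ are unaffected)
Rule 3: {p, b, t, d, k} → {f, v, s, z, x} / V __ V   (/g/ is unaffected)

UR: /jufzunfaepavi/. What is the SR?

Rule 1 (nasal place assimilation): /n/ precedes the labial consonant /f/, so it assimilates in place to [m]. /jufzunfaepavi/ → jufzumfaepavi.
Rule 2 (regressive voicing assimilation): /f/ precedes the voiced obstruent /z/, so it voices to [v] by assimilation. /jufzumfaepavi/ → juvzumfaepavi.
Rule 3 (intervocalic spirantization): /p/ is a stop between vowels /e/ and /a/, so it spirantizes to the fricative [f]. /juvzumfaepavi/ → juvzumfaefavi.

juvzumfaefavi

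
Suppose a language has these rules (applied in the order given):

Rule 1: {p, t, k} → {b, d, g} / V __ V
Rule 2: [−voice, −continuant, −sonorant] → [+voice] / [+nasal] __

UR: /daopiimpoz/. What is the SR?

Rule 1 (intervocalic voicing): /p/ is a voiceless stop between vowels /o/ and /i/, so it voices to [b]. /daopiimpoz/ → daobiimpoz.
Rule 2 (post-nasal voicing): /p/ is a voiceless stop immediately after the nasal /m/, so it voices to [b]. /daobiimpoz/ → daobiimboz.

daobiimboz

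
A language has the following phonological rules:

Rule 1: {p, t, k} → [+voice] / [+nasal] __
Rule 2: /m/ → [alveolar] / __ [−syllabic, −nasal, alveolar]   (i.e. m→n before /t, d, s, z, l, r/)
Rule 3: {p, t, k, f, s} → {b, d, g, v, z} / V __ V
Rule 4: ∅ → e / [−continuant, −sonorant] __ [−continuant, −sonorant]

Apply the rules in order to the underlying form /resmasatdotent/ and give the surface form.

Rule 1 (post-nasal voicing): /t/ is a voiceless stop immediately after the nasal /n/, so it voices to [d]. /resmasatdotent/ → resmasatdotend.
Rule 2 (nasal place assimilation): no segment meets the environment; /resmasatdotend/ is unchanged.
Rule 3 (intervocalic voicing): /s/ is a voiceless obstruent between vowels /a/ and /a/, so it voices to [z]. /t/ is a voiceless obstruent between vowels /o/ and /e/, so it voices to [d]. /resmasatdotend/ → resmazatdodend.
Rule 4 (stop-cluster e-epenthesis): /t/ and /d/ form a stop–stop cluster, so [e] is inserted between them. /resmazatdodend/ → resmazatedodend.

resmazatedodend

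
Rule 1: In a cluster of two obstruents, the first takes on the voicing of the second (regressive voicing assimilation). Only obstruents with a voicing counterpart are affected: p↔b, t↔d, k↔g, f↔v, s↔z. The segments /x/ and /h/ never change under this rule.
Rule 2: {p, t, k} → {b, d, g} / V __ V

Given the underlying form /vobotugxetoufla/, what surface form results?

vobodukxedoufla

Rule 1 (regressive voicing assimilation): /g/ precedes the voiceless obstruent /x/, so it devoices to [k] by assimilation. /vobotugxetoufla/ → vobotukxetoufla.
Rule 2 (intervocalic voicing): /t/ is a voiceless stop between vowels /o/ and /u/, so it voices to [d]. /t/ is a voiceless stop between vowels /e/ and /o/, so it voices to [d]. /vobotukxetoufla/ → vobodukxedoufla.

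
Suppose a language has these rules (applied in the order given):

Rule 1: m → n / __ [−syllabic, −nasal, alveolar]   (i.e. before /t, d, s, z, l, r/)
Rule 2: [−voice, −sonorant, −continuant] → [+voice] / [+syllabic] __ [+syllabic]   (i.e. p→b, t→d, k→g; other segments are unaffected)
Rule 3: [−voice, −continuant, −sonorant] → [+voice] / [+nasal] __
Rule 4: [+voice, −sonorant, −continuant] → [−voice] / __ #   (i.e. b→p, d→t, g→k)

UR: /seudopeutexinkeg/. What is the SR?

Rule 1 (nasal place assimilation): no segment meets the environment; /seudopeutexinkeg/ is unchanged.
Rule 2 (intervocalic voicing): /p/ is a voiceless stop between vowels /o/ and /e/, so it voices to [b]. /t/ is a voiceless stop between vowels /u/ and /e/, so it voices to [d]. /seudopeutexinkeg/ → seudobeudexinkeg.
Rule 3 (post-nasal voicing): /k/ is a voiceless stop immediately after the nasal /n/, so it voices to [g]. /seudobeudexinkeg/ → seudobeudexingeg.
Rule 4 (final devoicing): /g/ is a voiced stop in word-final position, so it devoices to [k]. /seudobeudexingeg/ → seudobeudexingek.

seudobeudexingek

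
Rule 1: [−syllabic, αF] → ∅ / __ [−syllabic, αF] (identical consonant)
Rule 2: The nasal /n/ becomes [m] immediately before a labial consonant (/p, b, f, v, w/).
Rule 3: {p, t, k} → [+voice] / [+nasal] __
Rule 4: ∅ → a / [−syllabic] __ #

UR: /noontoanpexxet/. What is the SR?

noondoambexeta

Rule 1 (degemination): /xx/ is a geminate; the first /x/ deletes. /noontoanpexxet/ → noontoanpexet.
Rule 2 (nasal place assimilation): /n/ precedes the labial consonant /p/, so it assimilates in place to [m]. /noontoanpexet/ → noontoampexet.
Rule 3 (post-nasal voicing): /t/ is a voiceless stop immediately after the nasal /n/, so it voices to [d]. /p/ is a voiceless stop immediately after the nasal /m/, so it voices to [b]. /noontoampexet/ → noondoambexet.
Rule 4 (final a-epenthesis): the form ends in the consonant /t/, so [a] is inserted word-finally. /noondoambexet/ → noondoambexeta.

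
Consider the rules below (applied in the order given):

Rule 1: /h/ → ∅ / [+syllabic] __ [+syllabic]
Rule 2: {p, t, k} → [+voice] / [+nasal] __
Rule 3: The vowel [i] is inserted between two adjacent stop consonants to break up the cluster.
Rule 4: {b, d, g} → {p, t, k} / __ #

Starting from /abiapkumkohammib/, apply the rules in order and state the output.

Rule 1 (intervocalic h-deletion): /h/ occurs between vowels /o/ and /a/, so it deletes. /abiapkumkohammib/ → abiapkumkoammib.
Rule 2 (post-nasal voicing): /k/ is a voiceless stop immediately after the nasal /m/, so it voices to [g]. /abiapkumkoammib/ → abiapkumgoammib.
Rule 3 (stop-cluster i-epenthesis): /p/ and /k/ form a stop–stop cluster, so [i] is inserted between them. /abiapkumgoammib/ → abiapikumgoammib.
Rule 4 (final devoicing): /b/ is a voiced stop in word-final position, so it devoices to [p]. /abiapikumgoammib/ → abiapikumgoammip.

abiapikumgoammip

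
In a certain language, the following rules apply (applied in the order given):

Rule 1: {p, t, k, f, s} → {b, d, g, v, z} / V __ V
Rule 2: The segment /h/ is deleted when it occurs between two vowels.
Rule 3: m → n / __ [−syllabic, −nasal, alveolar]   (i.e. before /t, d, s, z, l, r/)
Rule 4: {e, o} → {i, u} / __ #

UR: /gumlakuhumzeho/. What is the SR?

Rule 1 (intervocalic voicing): /k/ is a voiceless obstruent between vowels /a/ and /u/, so it voices to [g]. /gumlakuhumzeho/ → gumlaguhumzeho.
Rule 2 (intervocalic h-deletion): /h/ occurs between vowels /u/ and /u/, so it deletes. /h/ occurs between vowels /e/ and /o/, so it deletes. /gumlaguhumzeho/ → gumlaguumzeo.
Rule 3 (nasal place assimilation): /m/ precedes the alveolar consonant /l/, so it assimilates in place to [n]. /m/ precedes the alveolar consonant /z/, so it assimilates in place to [n]. /gumlaguumzeo/ → gunlaguunzeo.
Rule 4 (final vowel raising): /o/ is a mid vowel in word-final position, so it raises to [u]. /gunlaguunzeo/ → gunlaguunzeu.

gunlaguunzeu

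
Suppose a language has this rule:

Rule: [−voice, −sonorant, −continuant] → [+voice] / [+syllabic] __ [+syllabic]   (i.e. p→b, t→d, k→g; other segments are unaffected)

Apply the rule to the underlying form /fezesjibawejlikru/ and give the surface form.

fezesjibawejlikru

No segment of /fezesjibawejlikru/ meets the structural description of the rule, so the form surfaces unchanged.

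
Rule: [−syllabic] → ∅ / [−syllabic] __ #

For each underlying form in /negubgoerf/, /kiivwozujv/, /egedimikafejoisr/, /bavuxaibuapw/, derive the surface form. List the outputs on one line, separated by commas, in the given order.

negubgoer, kiivwozuj, egedimikafejois, bavuxaibuap

/negubgoerf/: /f/ is the second consonant of a word-final cluster /rf/, so it deletes. → [negubgoer].
/kiivwozujv/: /v/ is the second consonant of a word-final cluster /jv/, so it deletes. → [kiivwozuj].
/egedimikafejoisr/: /r/ is the second consonant of a word-final cluster /sr/, so it deletes. → [egedimikafejois].
/bavuxaibuapw/: /w/ is the second consonant of a word-final cluster /pw/, so it deletes. → [bavuxaibuap].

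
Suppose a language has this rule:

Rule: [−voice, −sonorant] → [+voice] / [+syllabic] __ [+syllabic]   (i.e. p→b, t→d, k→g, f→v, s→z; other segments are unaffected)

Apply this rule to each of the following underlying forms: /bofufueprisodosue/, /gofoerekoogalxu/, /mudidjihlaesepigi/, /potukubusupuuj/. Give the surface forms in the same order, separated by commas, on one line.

/bofufueprisodosue/: /f/ is a voiceless obstruent between vowels /o/ and /u/, so it voices to [v]. /f/ is a voiceless obstruent between vowels /u/ and /u/, so it voices to [v]. /s/ is a voiceless obstruent between vowels /i/ and /o/, so it voices to [z]. /s/ is a voiceless obstruent between vowels /o/ and /u/, so it voices to [z]. → [bovuvueprizodozue].
/gofoerekoogalxu/: /f/ is a voiceless obstruent between vowels /o/ and /o/, so it voices to [v]. /k/ is a voiceless obstruent between vowels /e/ and /o/, so it voices to [g]. → [govoeregoogalxu].
/mudidjihlaesepigi/: /s/ is a voiceless obstruent between vowels /e/ and /e/, so it voices to [z]. /p/ is a voiceless obstruent between vowels /e/ and /i/, so it voices to [b]. → [mudidjihlaezebigi].
/potukubusupuuj/: /t/ is a voiceless obstruent between vowels /o/ and /u/, so it voices to [d]. /k/ is a voiceless obstruent between vowels /u/ and /u/, so it voices to [g]. /s/ is a voiceless obstruent between vowels /u/ and /u/, so it voices to [z]. /p/ is a voiceless obstruent between vowels /u/ and /u/, so it voices to [b]. → [podugubuzubuuj].

bovuvueprizodozue, govoeregoogalxu, mudidjihlaezebigi, podugubuzubuuj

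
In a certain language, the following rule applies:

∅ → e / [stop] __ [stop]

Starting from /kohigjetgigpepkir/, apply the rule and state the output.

kohigjetegigepepekir

/t/ and /g/ form a stop–stop cluster, so [e] is inserted between them.
/g/ and /p/ form a stop–stop cluster, so [e] is inserted between them.
/p/ and /k/ form a stop–stop cluster, so [e] is inserted between them.
Surface form: [kohigjetegigepepekir].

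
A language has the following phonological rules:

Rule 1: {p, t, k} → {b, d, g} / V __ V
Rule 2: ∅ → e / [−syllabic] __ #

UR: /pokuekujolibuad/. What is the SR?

poguegujolibuade

Rule 1 (intervocalic voicing): /k/ is a voiceless stop between vowels /o/ and /u/, so it voices to [g]. /k/ is a voiceless stop between vowels /e/ and /u/, so it voices to [g]. /pokuekujolibuad/ → poguegujolibuad.
Rule 2 (final e-epenthesis): the form ends in the consonant /d/, so [e] is inserted word-finally. /poguegujolibuad/ → poguegujolibuade.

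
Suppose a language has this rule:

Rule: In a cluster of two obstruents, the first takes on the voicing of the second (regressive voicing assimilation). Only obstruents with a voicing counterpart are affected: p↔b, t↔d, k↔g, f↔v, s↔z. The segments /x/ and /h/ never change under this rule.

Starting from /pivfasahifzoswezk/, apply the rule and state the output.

piffasahivzoswesk

/v/ precedes the voiceless obstruent /f/, so it devoices to [f] by assimilation.
/f/ precedes the voiced obstruent /z/, so it voices to [v] by assimilation.
/z/ precedes the voiceless obstruent /k/, so it devoices to [s] by assimilation.
Surface form: [piffasahivzoswesk].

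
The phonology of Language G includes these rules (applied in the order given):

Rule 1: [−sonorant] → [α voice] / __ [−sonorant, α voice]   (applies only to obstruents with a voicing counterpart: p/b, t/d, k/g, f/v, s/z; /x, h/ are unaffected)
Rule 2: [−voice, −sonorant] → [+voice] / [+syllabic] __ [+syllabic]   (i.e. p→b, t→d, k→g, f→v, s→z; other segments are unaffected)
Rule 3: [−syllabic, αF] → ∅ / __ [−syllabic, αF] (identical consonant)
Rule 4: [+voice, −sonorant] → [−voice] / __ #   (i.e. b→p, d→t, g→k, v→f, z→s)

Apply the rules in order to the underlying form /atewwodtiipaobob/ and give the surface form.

adewotiibaobop

Rule 1 (regressive voicing assimilation): /d/ precedes the voiceless obstruent /t/, so it devoices to [t] by assimilation. /atewwodtiipaobob/ → atewwottiipaobob.
Rule 2 (intervocalic voicing): /t/ is a voiceless obstruent between vowels /a/ and /e/, so it voices to [d]. /p/ is a voiceless obstruent between vowels /i/ and /a/, so it voices to [b]. /atewwottiipaobob/ → adewwottiibaobob.
Rule 3 (degemination): /ww/ is a geminate; the first /w/ deletes. /tt/ is a geminate; the first /t/ deletes. /adewwottiibaobob/ → adewotiibaobob.
Rule 4 (final devoicing): /b/ is a voiced obstruent in word-final position, so it devoices to [p]. /adewotiibaobob/ → adewotiibaobop.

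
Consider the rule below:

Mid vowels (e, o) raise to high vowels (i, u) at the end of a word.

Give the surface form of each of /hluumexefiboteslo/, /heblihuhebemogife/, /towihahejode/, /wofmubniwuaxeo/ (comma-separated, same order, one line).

hluumexefiboteslu, heblihuhebemogifi, towihahejodi, wofmubniwuaxeu

/hluumexefiboteslo/: /o/ is a mid vowel in word-final position, so it raises to [u]. → [hluumexefiboteslu].
/heblihuhebemogife/: /e/ is a mid vowel in word-final position, so it raises to [i]. → [heblihuhebemogifi].
/towihahejode/: /e/ is a mid vowel in word-final position, so it raises to [i]. → [towihahejodi].
/wofmubniwuaxeo/: /o/ is a mid vowel in word-final position, so it raises to [u]. → [wofmubniwuaxeu].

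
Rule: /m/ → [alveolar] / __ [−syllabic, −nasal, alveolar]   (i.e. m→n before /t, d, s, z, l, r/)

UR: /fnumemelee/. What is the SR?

fnumemelee

No segment of /fnumemelee/ meets the structural description of the rule, so the form surfaces unchanged.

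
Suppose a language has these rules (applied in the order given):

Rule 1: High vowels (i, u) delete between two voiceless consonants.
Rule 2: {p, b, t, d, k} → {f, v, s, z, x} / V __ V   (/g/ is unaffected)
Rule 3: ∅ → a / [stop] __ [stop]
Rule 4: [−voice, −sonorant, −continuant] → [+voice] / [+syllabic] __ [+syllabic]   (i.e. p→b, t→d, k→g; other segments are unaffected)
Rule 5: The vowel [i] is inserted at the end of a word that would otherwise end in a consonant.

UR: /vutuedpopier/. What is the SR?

vusuedabofieri

Rule 1 (high vowel syncope): no segment meets the environment; /vutuedpopier/ is unchanged.
Rule 2 (intervocalic spirantization): /t/ is a stop between vowels /u/ and /u/, so it spirantizes to the fricative [s]. /p/ is a stop between vowels /o/ and /i/, so it spirantizes to the fricative [f]. /vutuedpopier/ → vusuedpofier.
Rule 3 (stop-cluster a-epenthesis): /d/ and /p/ form a stop–stop cluster, so [a] is inserted between them. /vusuedpofier/ → vusuedapofier.
Rule 4 (intervocalic voicing): /p/ is a voiceless stop between vowels /a/ and /o/, so it voices to [b]. /vusuedapofier/ → vusuedabofier.
Rule 5 (final i-epenthesis): the form ends in the consonant /r/, so [i] is inserted word-finally. /vusuedabofier/ → vusuedabofieri.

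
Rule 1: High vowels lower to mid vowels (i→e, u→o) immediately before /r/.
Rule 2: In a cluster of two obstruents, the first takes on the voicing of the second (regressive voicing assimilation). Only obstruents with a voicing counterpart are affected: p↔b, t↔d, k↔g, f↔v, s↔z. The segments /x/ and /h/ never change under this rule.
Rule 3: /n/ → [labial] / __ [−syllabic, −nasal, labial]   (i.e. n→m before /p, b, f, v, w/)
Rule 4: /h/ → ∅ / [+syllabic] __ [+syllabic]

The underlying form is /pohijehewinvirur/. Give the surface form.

poijeewimveror

Rule 1 (pre-rhotic lowering): /i/ is a high vowel immediately before /r/, so it lowers to [e]. /u/ is a high vowel immediately before /r/, so it lowers to [o]. /pohijehewinvirur/ → pohijehewinveror.
Rule 2 (regressive voicing assimilation): no segment meets the environment; /pohijehewinveror/ is unchanged.
Rule 3 (nasal place assimilation): /n/ precedes the labial consonant /v/, so it assimilates in place to [m]. /pohijehewinveror/ → pohijehewimveror.
Rule 4 (intervocalic h-deletion): /h/ occurs between vowels /o/ and /i/, so it deletes. /h/ occurs between vowels /e/ and /e/, so it deletes. /pohijehewimveror/ → poijeewimveror.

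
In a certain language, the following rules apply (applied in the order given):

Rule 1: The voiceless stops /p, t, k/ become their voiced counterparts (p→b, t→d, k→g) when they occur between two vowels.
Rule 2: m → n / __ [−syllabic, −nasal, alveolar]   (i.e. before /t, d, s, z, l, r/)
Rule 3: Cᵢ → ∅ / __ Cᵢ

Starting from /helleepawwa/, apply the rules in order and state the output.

heleebawa

Rule 1 (intervocalic voicing): /p/ is a voiceless stop between vowels /e/ and /a/, so it voices to [b]. /helleepawwa/ → helleebawwa.
Rule 2 (nasal place assimilation): no segment meets the environment; /helleebawwa/ is unchanged.
Rule 3 (degemination): /ll/ is a geminate; the first /l/ deletes. /ww/ is a geminate; the first /w/ deletes. /helleebawwa/ → heleebawa.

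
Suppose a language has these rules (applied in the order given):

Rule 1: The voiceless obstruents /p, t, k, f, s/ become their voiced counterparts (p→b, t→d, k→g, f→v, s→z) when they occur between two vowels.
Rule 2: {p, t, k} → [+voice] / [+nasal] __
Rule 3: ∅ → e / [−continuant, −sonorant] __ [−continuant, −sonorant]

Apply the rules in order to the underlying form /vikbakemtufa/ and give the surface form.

Rule 1 (intervocalic voicing): /k/ is a voiceless obstruent between vowels /a/ and /e/, so it voices to [g]. /f/ is a voiceless obstruent between vowels /u/ and /a/, so it voices to [v]. /vikbakemtufa/ → vikbagemtuva.
Rule 2 (post-nasal voicing): /t/ is a voiceless stop immediately after the nasal /m/, so it voices to [d]. /vikbagemtuva/ → vikbagemduva.
Rule 3 (stop-cluster e-epenthesis): /k/ and /b/ form a stop–stop cluster, so [e] is inserted between them. /vikbagemduva/ → vikebagemduva.

vikebagemduva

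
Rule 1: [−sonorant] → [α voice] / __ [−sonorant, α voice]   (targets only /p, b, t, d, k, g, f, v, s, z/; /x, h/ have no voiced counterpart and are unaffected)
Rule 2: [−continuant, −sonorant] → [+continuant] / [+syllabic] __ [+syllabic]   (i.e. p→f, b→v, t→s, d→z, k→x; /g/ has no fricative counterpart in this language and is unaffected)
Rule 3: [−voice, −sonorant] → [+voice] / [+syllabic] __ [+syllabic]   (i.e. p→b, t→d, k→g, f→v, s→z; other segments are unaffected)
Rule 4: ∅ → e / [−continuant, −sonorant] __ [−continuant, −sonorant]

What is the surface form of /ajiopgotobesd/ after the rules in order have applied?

ajiobegozovezd

Rule 1 (regressive voicing assimilation): /p/ precedes the voiced obstruent /g/, so it voices to [b] by assimilation. /s/ precedes the voiced obstruent /d/, so it voices to [z] by assimilation. /ajiopgotobesd/ → ajiobgotobezd.
Rule 2 (intervocalic spirantization): /t/ is a stop between vowels /o/ and /o/, so it spirantizes to the fricative [s]. /b/ is a stop between vowels /o/ and /e/, so it spirantizes to the fricative [v]. /ajiobgotobezd/ → ajiobgosovezd.
Rule 3 (intervocalic voicing): /s/ is a voiceless obstruent between vowels /o/ and /o/, so it voices to [z]. /ajiobgosovezd/ → ajiobgozovezd.
Rule 4 (stop-cluster e-epenthesis): /b/ and /g/ form a stop–stop cluster, so [e] is inserted between them. /ajiobgozovezd/ → ajiobegozovezd.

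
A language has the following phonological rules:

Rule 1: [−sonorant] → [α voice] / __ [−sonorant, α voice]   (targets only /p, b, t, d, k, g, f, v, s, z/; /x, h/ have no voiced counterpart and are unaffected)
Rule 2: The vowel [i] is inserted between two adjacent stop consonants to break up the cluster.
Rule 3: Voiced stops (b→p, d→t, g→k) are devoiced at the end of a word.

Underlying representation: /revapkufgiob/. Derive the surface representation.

Rule 1 (regressive voicing assimilation): /f/ precedes the voiced obstruent /g/, so it voices to [v] by assimilation. /revapkufgiob/ → revapkuvgiob.
Rule 2 (stop-cluster i-epenthesis): /p/ and /k/ form a stop–stop cluster, so [i] is inserted between them. /revapkuvgiob/ → revapikuvgiob.
Rule 3 (final devoicing): /b/ is a voiced stop in word-final position, so it devoices to [p]. /revapikuvgiob/ → revapikuvgiop.

revapikuvgiop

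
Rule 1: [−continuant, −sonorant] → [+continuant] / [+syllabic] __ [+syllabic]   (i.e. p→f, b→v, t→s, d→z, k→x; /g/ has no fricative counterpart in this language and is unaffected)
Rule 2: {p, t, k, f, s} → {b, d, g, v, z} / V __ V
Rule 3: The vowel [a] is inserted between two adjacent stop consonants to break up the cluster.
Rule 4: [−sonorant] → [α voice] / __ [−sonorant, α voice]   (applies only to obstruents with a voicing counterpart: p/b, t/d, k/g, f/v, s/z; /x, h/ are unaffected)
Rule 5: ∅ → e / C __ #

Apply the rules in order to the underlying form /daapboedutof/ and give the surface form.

daapaboezuzofe

Rule 1 (intervocalic spirantization): /d/ is a stop between vowels /e/ and /u/, so it spirantizes to the fricative [z]. /t/ is a stop between vowels /u/ and /o/, so it spirantizes to the fricative [s]. /daapboedutof/ → daapboezusof.
Rule 2 (intervocalic voicing): /s/ is a voiceless obstruent between vowels /u/ and /o/, so it voices to [z]. /daapboezusof/ → daapboezuzof.
Rule 3 (stop-cluster a-epenthesis): /p/ and /b/ form a stop–stop cluster, so [a] is inserted between them. /daapboezuzof/ → daapaboezuzof.
Rule 4 (regressive voicing assimilation): no segment meets the environment; /daapaboezuzof/ is unchanged.
Rule 5 (final e-epenthesis): the form ends in the consonant /f/, so [e] is inserted word-finally. /daapaboezuzof/ → daapaboezuzofe.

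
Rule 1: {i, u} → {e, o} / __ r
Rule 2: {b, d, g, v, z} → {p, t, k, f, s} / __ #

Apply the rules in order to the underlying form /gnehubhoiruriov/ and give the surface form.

gnehubhoeroriof

Rule 1 (pre-rhotic lowering): /i/ is a high vowel immediately before /r/, so it lowers to [e]. /u/ is a high vowel immediately before /r/, so it lowers to [o]. /gnehubhoiruriov/ → gnehubhoeroriov.
Rule 2 (final devoicing): /v/ is a voiced obstruent in word-final position, so it devoices to [f]. /gnehubhoeroriov/ → gnehubhoeroriof.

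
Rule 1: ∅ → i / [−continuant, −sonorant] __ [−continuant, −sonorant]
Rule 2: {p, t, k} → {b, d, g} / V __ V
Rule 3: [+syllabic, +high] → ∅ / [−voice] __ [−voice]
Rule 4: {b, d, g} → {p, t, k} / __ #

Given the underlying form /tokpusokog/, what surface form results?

Rule 1 (stop-cluster i-epenthesis): /k/ and /p/ form a stop–stop cluster, so [i] is inserted between them. /tokpusokog/ → tokipusokog.
Rule 2 (intervocalic voicing): /k/ is a voiceless stop between vowels /o/ and /i/, so it voices to [g]. /p/ is a voiceless stop between vowels /i/ and /u/, so it voices to [b]. /k/ is a voiceless stop between vowels /o/ and /o/, so it voices to [g]. /tokipusokog/ → togibusogog.
Rule 3 (high vowel syncope): no segment meets the environment; /togibusogog/ is unchanged.
Rule 4 (final devoicing): /g/ is a voiced stop in word-final position, so it devoices to [k]. /togibusogog/ → togibusogok.

togibusogok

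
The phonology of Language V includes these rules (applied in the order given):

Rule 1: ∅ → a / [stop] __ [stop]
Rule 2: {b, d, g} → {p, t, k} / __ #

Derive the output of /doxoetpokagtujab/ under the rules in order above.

Rule 1 (stop-cluster a-epenthesis): /t/ and /p/ form a stop–stop cluster, so [a] is inserted between them. /g/ and /t/ form a stop–stop cluster, so [a] is inserted between them. /doxoetpokagtujab/ → doxoetapokagatujab.
Rule 2 (final devoicing): /b/ is a voiced stop in word-final position, so it devoices to [p]. /doxoetapokagatujab/ → doxoetapokagatujap.

doxoetapokagatujap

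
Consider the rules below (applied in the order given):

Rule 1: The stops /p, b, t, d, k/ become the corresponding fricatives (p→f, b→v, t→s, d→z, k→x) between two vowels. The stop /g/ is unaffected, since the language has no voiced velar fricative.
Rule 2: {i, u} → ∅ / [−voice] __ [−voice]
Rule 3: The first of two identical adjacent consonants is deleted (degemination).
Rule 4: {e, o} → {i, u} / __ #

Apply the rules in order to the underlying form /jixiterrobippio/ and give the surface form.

jixserovipiu

Rule 1 (intervocalic spirantization): /t/ is a stop between vowels /i/ and /e/, so it spirantizes to the fricative [s]. /b/ is a stop between vowels /o/ and /i/, so it spirantizes to the fricative [v]. /jixiterrobippio/ → jixiserrovippio.
Rule 2 (high vowel syncope): /i/ is a high vowel flanked by voiceless consonants /x/ and /s/, so it deletes. /jixiserrovippio/ → jixserrovippio.
Rule 3 (degemination): /rr/ is a geminate; the first /r/ deletes. /pp/ is a geminate; the first /p/ deletes. /jixserrovippio/ → jixserovipio.
Rule 4 (final vowel raising): /o/ is a mid vowel in word-final position, so it raises to [u]. /jixserovipio/ → jixserovipiu.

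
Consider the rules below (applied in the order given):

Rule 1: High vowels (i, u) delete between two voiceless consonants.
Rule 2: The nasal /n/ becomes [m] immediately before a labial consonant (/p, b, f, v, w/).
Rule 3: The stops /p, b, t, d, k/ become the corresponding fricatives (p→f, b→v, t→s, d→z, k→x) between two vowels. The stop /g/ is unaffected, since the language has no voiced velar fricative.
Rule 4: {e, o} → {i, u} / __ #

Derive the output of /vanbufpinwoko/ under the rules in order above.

Rule 1 (high vowel syncope): no segment meets the environment; /vanbufpinwoko/ is unchanged.
Rule 2 (nasal place assimilation): /n/ precedes the labial consonant /b/, so it assimilates in place to [m]. /n/ precedes the labial consonant /w/, so it assimilates in place to [m]. /vanbufpinwoko/ → vambufpimwoko.
Rule 3 (intervocalic spirantization): /k/ is a stop between vowels /o/ and /o/, so it spirantizes to the fricative [x]. /vambufpimwoko/ → vambufpimwoxo.
Rule 4 (final vowel raising): /o/ is a mid vowel in word-final position, so it raises to [u]. /vambufpimwoxo/ → vambufpimwoxu.

vambufpimwoxu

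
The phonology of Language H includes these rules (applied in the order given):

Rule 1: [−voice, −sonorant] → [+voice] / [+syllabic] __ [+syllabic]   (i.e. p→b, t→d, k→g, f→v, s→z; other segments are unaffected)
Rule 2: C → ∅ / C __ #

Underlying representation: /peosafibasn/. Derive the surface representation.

peozavibas

Rule 1 (intervocalic voicing): /s/ is a voiceless obstruent between vowels /o/ and /a/, so it voices to [z]. /f/ is a voiceless obstruent between vowels /a/ and /i/, so it voices to [v]. /peosafibasn/ → peozavibasn.
Rule 2 (final cluster simplification): /n/ is the second consonant of a word-final cluster /sn/, so it deletes. /peozavibasn/ → peozavibas.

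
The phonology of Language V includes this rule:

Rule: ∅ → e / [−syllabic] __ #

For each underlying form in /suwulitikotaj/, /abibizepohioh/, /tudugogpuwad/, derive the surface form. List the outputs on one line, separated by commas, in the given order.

suwulitikotaje, abibizepohiohe, tudugogpuwade

/suwulitikotaj/: the form ends in the consonant /j/, so [e] is inserted word-finally. → [suwulitikotaje].
/abibizepohioh/: the form ends in the consonant /h/, so [e] is inserted word-finally. → [abibizepohiohe].
/tudugogpuwad/: the form ends in the consonant /d/, so [e] is inserted word-finally. → [tudugogpuwade].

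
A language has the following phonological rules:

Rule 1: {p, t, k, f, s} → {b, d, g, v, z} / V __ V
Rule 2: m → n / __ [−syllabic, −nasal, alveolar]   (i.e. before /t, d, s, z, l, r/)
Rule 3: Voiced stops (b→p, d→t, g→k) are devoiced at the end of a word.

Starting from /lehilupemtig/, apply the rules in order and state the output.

lehilubentik

Rule 1 (intervocalic voicing): /p/ is a voiceless obstruent between vowels /u/ and /e/, so it voices to [b]. /lehilupemtig/ → lehilubemtig.
Rule 2 (nasal place assimilation): /m/ precedes the alveolar consonant /t/, so it assimilates in place to [n]. /lehilubemtig/ → lehilubentig.
Rule 3 (final devoicing): /g/ is a voiced stop in word-final position, so it devoices to [k]. /lehilubentig/ → lehilubentik.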